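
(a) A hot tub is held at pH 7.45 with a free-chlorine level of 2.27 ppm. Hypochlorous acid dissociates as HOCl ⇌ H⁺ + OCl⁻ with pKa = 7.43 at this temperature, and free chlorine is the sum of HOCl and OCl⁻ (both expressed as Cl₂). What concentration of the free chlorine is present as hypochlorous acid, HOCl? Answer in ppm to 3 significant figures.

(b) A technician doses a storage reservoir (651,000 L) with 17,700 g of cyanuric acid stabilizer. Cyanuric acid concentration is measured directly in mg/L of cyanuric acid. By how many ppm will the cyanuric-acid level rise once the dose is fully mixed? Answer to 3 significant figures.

(a) [OCl⁻]/[HOCl] = 10^(pH − pKa) = 10^(7.45 − 7.43) = 10^0.02 = 1.047.
(a) Fraction as HOCl = 1 / (1 + 1.047) = 0.4885.
(a) HOCl = 0.4885 × 2.27 ppm = 1.109 ppm.

(b) Rise: 17,700 g / 651,000 L × 1000 = 27.19 mg/L.

(a) 1.11 ppm; (b) 27.2 ppm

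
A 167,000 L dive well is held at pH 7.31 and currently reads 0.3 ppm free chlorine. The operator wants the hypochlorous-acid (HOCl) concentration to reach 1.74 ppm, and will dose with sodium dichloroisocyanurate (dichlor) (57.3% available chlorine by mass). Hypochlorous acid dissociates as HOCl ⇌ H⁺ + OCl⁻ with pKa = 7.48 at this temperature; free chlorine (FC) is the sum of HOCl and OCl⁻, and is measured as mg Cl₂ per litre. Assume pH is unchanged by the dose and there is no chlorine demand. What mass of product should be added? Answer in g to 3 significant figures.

[OCl⁻]/[HOCl] = 10^(pH − pKa) = 10^(7.31 − 7.48) = 0.6761; fraction as HOCl = 1/(1 + 0.6761) = 0.5966.
Free chlorine required for 1.74 ppm HOCl: 1.74 / 0.5966 = 2.916 ppm.
FC to add: 2.916 − 0.3 = 2.616 mg/L as Cl₂.
Cl₂ equivalent: 2.616 mg/L × 167,000 L = 436.9 g.
Product at 57.3% available Cl: 436.9 / 0.573 = 762.5 g.

763 g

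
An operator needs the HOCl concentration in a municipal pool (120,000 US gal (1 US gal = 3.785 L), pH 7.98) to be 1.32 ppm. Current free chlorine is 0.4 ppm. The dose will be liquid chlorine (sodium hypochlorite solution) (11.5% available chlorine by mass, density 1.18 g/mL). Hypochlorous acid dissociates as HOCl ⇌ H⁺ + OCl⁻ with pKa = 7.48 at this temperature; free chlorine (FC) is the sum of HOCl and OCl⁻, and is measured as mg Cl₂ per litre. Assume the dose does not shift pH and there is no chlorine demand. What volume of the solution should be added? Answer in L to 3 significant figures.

Volume: 120,000 US gal × 3.785 L/gal = 454,200 L.
[OCl⁻]/[HOCl] = 10^(pH − pKa) = 10^(7.98 − 7.48) = 3.162; fraction as HOCl = 1/(1 + 3.162) = 0.2403.
Free chlorine required for 1.32 ppm HOCl: 1.32 / 0.2403 = 5.494 ppm.
FC to add: 5.494 − 0.4 = 5.094 mg/L as Cl₂.
Cl₂ equivalent: 5.094 mg/L × 454,200 L = 2314 g.
Product at 11.5% available Cl: 2314 / 0.115 = 20,120 g.
Volume: 20,120 g ÷ 1.18 g/mL = 17,050 mL.

17.1 L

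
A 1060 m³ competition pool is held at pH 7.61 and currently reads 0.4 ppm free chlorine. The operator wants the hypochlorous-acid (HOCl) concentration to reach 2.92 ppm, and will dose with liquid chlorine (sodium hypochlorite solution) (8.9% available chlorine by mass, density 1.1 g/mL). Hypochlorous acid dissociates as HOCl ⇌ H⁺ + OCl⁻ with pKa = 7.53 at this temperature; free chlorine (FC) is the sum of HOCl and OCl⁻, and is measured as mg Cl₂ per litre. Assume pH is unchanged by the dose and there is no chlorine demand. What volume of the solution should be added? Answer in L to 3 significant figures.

65.3 L

Volume: 1060 m³ = 1,060,000 L.
[OCl⁻]/[HOCl] = 10^(pH − pKa) = 10^(7.61 − 7.53) = 1.202; fraction as HOCl = 1/(1 + 1.202) = 0.4541.
Free chlorine required for 2.92 ppm HOCl: 2.92 / 0.4541 = 6.431 ppm.
FC to add: 6.431 − 0.4 = 6.031 mg/L as Cl₂.
Cl₂ equivalent: 6.031 mg/L × 1,060,000 L = 6392 g.
Product at 8.9% available Cl: 6392 / 0.089 = 71,830 g.
Volume: 71,830 g ÷ 1.1 g/mL = 65,300 mL.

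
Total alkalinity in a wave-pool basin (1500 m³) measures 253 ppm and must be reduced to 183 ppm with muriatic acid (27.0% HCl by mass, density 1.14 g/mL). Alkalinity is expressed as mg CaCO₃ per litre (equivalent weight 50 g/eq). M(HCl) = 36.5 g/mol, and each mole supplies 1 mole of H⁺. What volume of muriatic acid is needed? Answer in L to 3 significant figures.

Volume: 1500 m³ = 1,500,000 L.
Alkalinity to neutralize: (253 − 183) = 70 mg/L as CaCO₃ × 1,500,000 L = 105,000 g as CaCO₃.
Equivalents of H⁺ required: 105,000 ÷ 50 g/eq = 2100 eq = 2100 mol HCl.
Mass of HCl: 2100 × 36.5 = 76,650 g.
Mass of 27.0% solution: 76,650 / 0.27 = 283,900 g.
Volume: 283,900 g ÷ 1.14 g/mL = 249,000 mL.

249 L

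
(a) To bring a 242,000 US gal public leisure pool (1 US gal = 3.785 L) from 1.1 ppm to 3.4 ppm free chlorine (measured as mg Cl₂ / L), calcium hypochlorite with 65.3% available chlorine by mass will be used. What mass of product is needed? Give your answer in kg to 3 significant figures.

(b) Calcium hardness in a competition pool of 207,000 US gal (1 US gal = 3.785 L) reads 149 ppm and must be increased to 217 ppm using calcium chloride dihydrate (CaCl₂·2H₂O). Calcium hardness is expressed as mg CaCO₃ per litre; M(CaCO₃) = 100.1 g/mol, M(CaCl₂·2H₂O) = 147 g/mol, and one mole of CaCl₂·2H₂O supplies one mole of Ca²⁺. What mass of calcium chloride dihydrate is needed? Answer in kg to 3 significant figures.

(a) 3.23 kg; (b) 78.2 kg

(a) Volume: 242,000 US gal × 3.785 L/gal = 915,970 L.
(a) Chlorine deficit: 3.4 − 1.1 = 2.3 ppm = 2.3 mg/L as Cl₂.
(a) Cl₂ equivalent needed: 2.3 mg/L × 915,970 L = 2,107,000 mg = 2107 g.
(a) Product at 65.3% available chlorine: 2107 / 0.653 = 3226 g.

(b) Volume: 207,000 US gal × 3.785 L/gal = 783,495 L.
(b) Hardness to add: (217 − 149) = 68 mg/L as CaCO₃ × 783,495 L = 53,280 g as CaCO₃.
(b) Moles of Ca²⁺ (1 mol Ca²⁺ ≡ 1 mol CaCO₃): 53,280 / 100.1 g/mol = 532.2 mol.
(b) Mass of CaCl₂·2H₂O: 532.2 × 147 = 78,240 g.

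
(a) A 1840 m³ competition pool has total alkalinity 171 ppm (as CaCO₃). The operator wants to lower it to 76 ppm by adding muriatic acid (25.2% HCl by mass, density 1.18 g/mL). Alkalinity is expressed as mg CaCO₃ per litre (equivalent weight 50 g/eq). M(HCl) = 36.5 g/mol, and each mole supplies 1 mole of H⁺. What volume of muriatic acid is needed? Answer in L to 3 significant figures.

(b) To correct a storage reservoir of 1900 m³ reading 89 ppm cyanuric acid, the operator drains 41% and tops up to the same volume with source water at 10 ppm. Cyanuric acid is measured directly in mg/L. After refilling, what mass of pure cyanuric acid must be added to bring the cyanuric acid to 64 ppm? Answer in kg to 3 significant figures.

(a) 429 L; (b) 14.0 kg

(a) Volume: 1840 m³ = 1,840,000 L.
(a) Alkalinity to neutralize: (171 − 76) = 95 mg/L as CaCO₃ × 1,840,000 L = 174,800 g as CaCO₃.
(a) Equivalents of H⁺ required: 174,800 ÷ 50 g/eq = 3496 eq = 3496 mol HCl.
(a) Mass of HCl: 3496 × 36.5 = 127,600 g.
(a) Mass of 25.2% solution: 127,600 / 0.252 = 506,400 g.
(a) Volume: 506,400 g ÷ 1.18 g/mL = 429,100 mL.

(b) Volume: 1900 m³ = 1,900,000 L.
(b) After draining 41% and refilling: 89 × 0.59 + 10 × 0.41 = 56.61 ppm.
(b) Deficit to target: 64 − 56.61 = 7.39 mg/L.
(b) Mass: 7.39 mg/L × 1,900,000 L = 14,040 g cyanuric acid.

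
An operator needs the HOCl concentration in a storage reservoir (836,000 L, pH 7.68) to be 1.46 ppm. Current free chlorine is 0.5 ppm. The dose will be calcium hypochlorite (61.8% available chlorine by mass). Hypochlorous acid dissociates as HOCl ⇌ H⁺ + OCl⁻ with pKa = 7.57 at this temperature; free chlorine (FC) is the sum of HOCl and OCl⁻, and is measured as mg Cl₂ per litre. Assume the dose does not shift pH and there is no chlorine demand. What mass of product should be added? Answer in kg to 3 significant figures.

3.84 kg

[OCl⁻]/[HOCl] = 10^(pH − pKa) = 10^(7.68 − 7.57) = 1.288; fraction as HOCl = 1/(1 + 1.288) = 0.437.
Free chlorine required for 1.46 ppm HOCl: 1.46 / 0.437 = 3.341 ppm.
FC to add: 3.341 − 0.5 = 2.841 mg/L as Cl₂.
Cl₂ equivalent: 2.841 mg/L × 836,000 L = 2375 g.
Product at 61.8% available Cl: 2375 / 0.618 = 3843 g.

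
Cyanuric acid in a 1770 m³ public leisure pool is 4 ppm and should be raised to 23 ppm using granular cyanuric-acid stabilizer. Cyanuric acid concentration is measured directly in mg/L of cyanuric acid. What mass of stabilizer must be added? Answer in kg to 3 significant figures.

33.6 kg

Volume: 1770 m³ = 1,770,000 L.
CYA to add: (23 − 4) = 19 mg/L × 1,770,000 L = 33,630 g cyanuric acid.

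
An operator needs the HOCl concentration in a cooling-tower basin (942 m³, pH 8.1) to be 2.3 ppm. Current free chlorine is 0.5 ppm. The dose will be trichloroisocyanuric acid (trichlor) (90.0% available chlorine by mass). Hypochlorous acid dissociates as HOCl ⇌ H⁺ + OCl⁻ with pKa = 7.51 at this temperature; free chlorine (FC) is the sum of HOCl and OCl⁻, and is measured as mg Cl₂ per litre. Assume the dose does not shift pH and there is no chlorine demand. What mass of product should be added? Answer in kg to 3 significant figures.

Volume: 942 m³ = 942,000 L.
[OCl⁻]/[HOCl] = 10^(pH − pKa) = 10^(8.1 − 7.51) = 3.89; fraction as HOCl = 1/(1 + 3.89) = 0.2045.
Free chlorine required for 2.3 ppm HOCl: 2.3 / 0.2045 = 11.25 ppm.
FC to add: 11.25 − 0.5 = 10.75 mg/L as Cl₂.
Cl₂ equivalent: 10.75 mg/L × 942,000 L = 10,120 g.
Product at 90.0% available Cl: 10,120 / 0.9 = 11,250 g.

11.2 kg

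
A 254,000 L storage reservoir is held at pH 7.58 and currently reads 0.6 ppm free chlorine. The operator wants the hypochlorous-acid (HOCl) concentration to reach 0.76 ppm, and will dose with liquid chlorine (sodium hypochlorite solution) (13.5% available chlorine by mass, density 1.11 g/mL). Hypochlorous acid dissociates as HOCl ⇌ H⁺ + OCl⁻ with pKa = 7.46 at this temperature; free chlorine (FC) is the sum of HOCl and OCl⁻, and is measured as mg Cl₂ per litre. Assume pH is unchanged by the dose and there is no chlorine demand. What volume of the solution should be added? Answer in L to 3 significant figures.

1.97 L

[OCl⁻]/[HOCl] = 10^(pH − pKa) = 10^(7.58 − 7.46) = 1.318; fraction as HOCl = 1/(1 + 1.318) = 0.4314.
Free chlorine required for 0.76 ppm HOCl: 0.76 / 0.4314 = 1.762 ppm.
FC to add: 1.762 − 0.6 = 1.162 mg/L as Cl₂.
Cl₂ equivalent: 1.162 mg/L × 254,000 L = 295.1 g.
Product at 13.5% available Cl: 295.1 / 0.135 = 2186 g.
Volume: 2186 g ÷ 1.11 g/mL = 1969 mL.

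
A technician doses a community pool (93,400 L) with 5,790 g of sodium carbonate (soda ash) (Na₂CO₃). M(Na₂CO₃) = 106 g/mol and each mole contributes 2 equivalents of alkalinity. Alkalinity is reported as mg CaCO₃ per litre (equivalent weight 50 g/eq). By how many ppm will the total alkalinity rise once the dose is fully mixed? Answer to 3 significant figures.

58.5 ppm

Moles of Na₂CO₃: 5,790 g ÷ 106 g/mol = 54.62 mol → 109.2 eq of alkalinity.
As CaCO₃: 109.2 eq × 50 g/eq = 5462 g.
Rise: 5462 g / 93,400 L × 1000 = 58.48 mg/L.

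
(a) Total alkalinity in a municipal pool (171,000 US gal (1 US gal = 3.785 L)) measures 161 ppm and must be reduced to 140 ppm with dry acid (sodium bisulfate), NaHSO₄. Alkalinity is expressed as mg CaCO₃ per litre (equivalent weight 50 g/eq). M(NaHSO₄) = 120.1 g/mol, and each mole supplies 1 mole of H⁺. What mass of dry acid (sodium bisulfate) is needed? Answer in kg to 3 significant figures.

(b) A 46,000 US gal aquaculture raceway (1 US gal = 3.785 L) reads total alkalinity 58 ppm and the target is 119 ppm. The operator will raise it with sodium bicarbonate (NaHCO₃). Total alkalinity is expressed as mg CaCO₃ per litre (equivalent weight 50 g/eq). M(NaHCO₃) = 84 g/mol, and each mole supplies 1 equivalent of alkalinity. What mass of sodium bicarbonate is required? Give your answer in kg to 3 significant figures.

(a) 32.6 kg; (b) 17.8 kg

(a) Volume: 171,000 US gal × 3.785 L/gal = 647,235 L.
(a) Alkalinity to neutralize: (161 − 140) = 21 mg/L as CaCO₃ × 647,235 L = 13,590 g as CaCO₃.
(a) Equivalents of H⁺ required: 13,590 ÷ 50 g/eq = 271.8 eq = 271.8 mol NaHSO₄.
(a) Mass of NaHSO₄: 271.8 × 120.1 = 32,650 g.

(b) Volume: 46,000 US gal × 3.785 L/gal = 174,110 L.
(b) Alkalinity to add: (119 − 58) = 61 mg/L as CaCO₃ × 174,110 L = 10,620 g as CaCO₃.
(b) Equivalents: 10,620 g ÷ 50 g/eq = 212.4 eq.
(b) NaHCO₃ supplies 1 eq per mole → 212.4 mol.
(b) Mass: 212.4 mol × 84 g/mol = 17,840 g.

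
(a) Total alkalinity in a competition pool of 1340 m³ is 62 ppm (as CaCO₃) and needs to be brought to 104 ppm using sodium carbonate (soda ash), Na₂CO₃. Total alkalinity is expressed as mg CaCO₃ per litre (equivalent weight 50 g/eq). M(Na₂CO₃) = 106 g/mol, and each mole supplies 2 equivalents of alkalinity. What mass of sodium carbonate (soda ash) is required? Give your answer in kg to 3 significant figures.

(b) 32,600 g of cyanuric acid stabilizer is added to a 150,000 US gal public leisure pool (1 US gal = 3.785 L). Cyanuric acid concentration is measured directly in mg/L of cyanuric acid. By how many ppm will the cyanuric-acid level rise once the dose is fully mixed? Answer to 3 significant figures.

(a) 59.7 kg; (b) 57.4 ppm

(a) Volume: 1340 m³ = 1,340,000 L.
(a) Alkalinity to add: (104 − 62) = 42 mg/L as CaCO₃ × 1,340,000 L = 56,280 g as CaCO₃.
(a) Equivalents: 56,280 g ÷ 50 g/eq = 1126 eq.
(a) Each mole of Na₂CO₃ supplies 2 eq, so 1126 / 2 = 562.8 mol.
(a) Mass: 562.8 mol × 106 g/mol = 59,660 g.

(b) Volume: 150,000 US gal × 3.785 L/gal = 567,750 L.
(b) Rise: 32,600 g / 567,750 L × 1000 = 57.42 mg/L.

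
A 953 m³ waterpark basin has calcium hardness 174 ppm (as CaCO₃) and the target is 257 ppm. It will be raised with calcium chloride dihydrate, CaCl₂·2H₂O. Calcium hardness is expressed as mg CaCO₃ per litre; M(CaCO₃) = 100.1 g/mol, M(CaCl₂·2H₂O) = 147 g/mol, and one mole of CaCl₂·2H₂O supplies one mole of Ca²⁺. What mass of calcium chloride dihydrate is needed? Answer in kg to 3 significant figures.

116 kg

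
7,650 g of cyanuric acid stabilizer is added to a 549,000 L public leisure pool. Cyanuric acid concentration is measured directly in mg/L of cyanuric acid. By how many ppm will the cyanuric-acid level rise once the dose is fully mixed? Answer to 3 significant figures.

Rise: 7,650 g / 549,000 L × 1000 = 13.93 mg/L.

13.9 ppm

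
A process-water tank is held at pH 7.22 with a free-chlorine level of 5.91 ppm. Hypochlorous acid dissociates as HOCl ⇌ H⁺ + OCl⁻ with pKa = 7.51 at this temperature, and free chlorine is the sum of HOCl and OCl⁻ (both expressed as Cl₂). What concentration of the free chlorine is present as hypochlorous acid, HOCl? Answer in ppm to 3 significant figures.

[OCl⁻]/[HOCl] = 10^(pH − pKa) = 10^(7.22 − 7.51) = 10^-0.29 = 0.5129.
Fraction as HOCl = 1 / (1 + 0.5129) = 0.661.
HOCl = 0.661 × 5.91 ppm = 3.907 ppm.

3.91 ppm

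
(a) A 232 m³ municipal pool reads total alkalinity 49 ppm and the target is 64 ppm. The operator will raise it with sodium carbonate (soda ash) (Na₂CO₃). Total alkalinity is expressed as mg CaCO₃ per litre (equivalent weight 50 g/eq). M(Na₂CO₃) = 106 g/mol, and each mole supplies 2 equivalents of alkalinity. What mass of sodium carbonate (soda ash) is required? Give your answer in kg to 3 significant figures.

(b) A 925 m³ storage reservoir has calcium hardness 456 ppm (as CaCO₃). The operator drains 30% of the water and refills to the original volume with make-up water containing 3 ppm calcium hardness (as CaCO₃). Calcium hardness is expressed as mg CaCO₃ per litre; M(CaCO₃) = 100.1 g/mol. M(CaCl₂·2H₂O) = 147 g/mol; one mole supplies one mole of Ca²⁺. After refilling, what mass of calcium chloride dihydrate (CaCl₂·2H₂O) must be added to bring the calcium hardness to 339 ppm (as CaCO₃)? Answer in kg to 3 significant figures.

(a) Volume: 232 m³ = 232,000 L.
(a) Alkalinity to add: (64 − 49) = 15 mg/L as CaCO₃ × 232,000 L = 3480 g as CaCO₃.
(a) Equivalents: 3480 g ÷ 50 g/eq = 69.6 eq.
(a) Each mole of Na₂CO₃ supplies 2 eq, so 69.6 / 2 = 34.8 mol.
(a) Mass: 34.8 mol × 106 g/mol = 3689 g.

(b) Volume: 925 m³ = 925,000 L.
(b) After draining 30% and refilling: 456 × 0.70 + 3 × 0.30 = 320.1 ppm.
(b) Deficit to target: 339 − 320.1 = 18.9 mg/L.
(b) As CaCO₃: 18.9 mg/L × 925,000 L = 17,480 g; ÷ 100.1 = 174.7 mol Ca²⁺.
(b) Mass: 174.7 × 147 = 25,670 g.

(a) 3.69 kg; (b) 25.7 kg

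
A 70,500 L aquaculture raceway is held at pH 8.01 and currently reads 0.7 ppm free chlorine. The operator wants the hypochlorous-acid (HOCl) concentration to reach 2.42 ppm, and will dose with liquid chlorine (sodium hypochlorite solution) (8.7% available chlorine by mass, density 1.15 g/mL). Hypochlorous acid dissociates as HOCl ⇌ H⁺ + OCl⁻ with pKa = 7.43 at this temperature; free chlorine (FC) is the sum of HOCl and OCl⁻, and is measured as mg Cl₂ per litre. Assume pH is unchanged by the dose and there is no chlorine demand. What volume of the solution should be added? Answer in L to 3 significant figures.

[OCl⁻]/[HOCl] = 10^(pH − pKa) = 10^(8.01 − 7.43) = 3.802; fraction as HOCl = 1/(1 + 3.802) = 0.2083.
Free chlorine required for 2.42 ppm HOCl: 2.42 / 0.2083 = 11.62 ppm.
FC to add: 11.62 − 0.7 = 10.92 mg/L as Cl₂.
Cl₂ equivalent: 10.92 mg/L × 70,500 L = 769.9 g.
Product at 8.7% available Cl: 769.9 / 0.087 = 8849 g.
Volume: 8849 g ÷ 1.15 g/mL = 7695 mL.

7.70 L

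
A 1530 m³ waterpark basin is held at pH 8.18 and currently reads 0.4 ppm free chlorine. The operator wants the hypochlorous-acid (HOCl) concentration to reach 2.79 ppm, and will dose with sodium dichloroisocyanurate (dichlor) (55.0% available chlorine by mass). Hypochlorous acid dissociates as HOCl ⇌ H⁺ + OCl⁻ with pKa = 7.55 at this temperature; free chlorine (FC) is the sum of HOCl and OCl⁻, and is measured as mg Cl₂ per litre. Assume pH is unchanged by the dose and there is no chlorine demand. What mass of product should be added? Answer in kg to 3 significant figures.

39.8 kg

Volume: 1530 m³ = 1,530,000 L.
[OCl⁻]/[HOCl] = 10^(pH − pKa) = 10^(8.18 − 7.55) = 4.266; fraction as HOCl = 1/(1 + 4.266) = 0.1899.
Free chlorine required for 2.79 ppm HOCl: 2.79 / 0.1899 = 14.69 ppm.
FC to add: 14.69 − 0.4 = 14.29 mg/L as Cl₂.
Cl₂ equivalent: 14.29 mg/L × 1,530,000 L = 21,870 g.
Product at 55.0% available Cl: 21,870 / 0.55 = 39,760 g.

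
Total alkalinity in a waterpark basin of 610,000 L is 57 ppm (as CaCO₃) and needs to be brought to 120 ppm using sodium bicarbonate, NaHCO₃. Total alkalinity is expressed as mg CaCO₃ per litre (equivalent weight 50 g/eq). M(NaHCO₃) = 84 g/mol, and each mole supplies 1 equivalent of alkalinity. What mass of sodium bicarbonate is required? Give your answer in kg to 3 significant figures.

64.6 kg

Alkalinity to add: (120 − 57) = 63 mg/L as CaCO₃ × 610,000 L = 38,430 g as CaCO₃.
Equivalents: 38,430 g ÷ 50 g/eq = 768.6 eq.
NaHCO₃ supplies 1 eq per mole → 768.6 mol.
Mass: 768.6 mol × 84 g/mol = 64,560 g.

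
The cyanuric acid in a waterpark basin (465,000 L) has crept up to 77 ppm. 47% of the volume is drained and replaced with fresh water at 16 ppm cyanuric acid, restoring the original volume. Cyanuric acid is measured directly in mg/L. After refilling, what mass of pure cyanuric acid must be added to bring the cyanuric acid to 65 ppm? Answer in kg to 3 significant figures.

After draining 47% and refilling: 77 × 0.53 + 16 × 0.47 = 48.33 ppm.
Deficit to target: 65 − 48.33 = 16.67 mg/L.
Mass: 16.67 mg/L × 465,000 L = 7752 g cyanuric acid.

7.75 kg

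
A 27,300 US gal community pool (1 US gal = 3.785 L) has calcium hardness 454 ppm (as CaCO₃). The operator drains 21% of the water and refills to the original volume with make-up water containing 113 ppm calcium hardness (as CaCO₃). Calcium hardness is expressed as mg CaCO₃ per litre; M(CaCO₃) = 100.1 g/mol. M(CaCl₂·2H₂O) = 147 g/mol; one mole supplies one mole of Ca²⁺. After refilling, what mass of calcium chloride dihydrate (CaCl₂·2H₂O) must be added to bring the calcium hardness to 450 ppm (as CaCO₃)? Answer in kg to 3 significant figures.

Volume: 27,300 US gal × 3.785 L/gal = 103,330 L.
After draining 21% and refilling: 454 × 0.79 + 113 × 0.21 = 382.39 ppm.
Deficit to target: 450 − 382.39 = 67.61 mg/L.
As CaCO₃: 67.61 mg/L × 103,330 L = 6986 g; ÷ 100.1 = 69.79 mol Ca²⁺.
Mass: 69.79 × 147 = 10,260 g.

10.3 kg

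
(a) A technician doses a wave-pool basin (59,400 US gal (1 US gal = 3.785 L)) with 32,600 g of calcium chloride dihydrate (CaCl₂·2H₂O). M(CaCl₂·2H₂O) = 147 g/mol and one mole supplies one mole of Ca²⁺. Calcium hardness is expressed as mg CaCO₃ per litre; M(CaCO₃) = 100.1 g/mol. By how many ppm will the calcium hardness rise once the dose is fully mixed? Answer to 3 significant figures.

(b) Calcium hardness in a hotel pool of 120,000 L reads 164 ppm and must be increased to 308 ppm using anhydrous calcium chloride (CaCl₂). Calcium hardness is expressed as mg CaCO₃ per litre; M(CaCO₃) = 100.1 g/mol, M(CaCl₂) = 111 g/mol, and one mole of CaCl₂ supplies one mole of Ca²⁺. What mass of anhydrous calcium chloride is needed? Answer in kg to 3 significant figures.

(a) 98.7 ppm; (b) 19.2 kg

(a) Volume: 59,400 US gal × 3.785 L/gal = 224,829 L.
(a) Moles of Ca²⁺: 32,600 g ÷ 147 g/mol = 221.8 mol.
(a) As CaCO₃: 221.8 mol × 100.1 g/mol = 22,200 g.
(a) Rise: 22,200 g / 224,829 L × 1000 = 98.74 mg/L.

(b) Hardness to add: (308 − 164) = 144 mg/L as CaCO₃ × 120,000 L = 17,280 g as CaCO₃.
(b) Moles of Ca²⁺ (1 mol Ca²⁺ ≡ 1 mol CaCO₃): 17,280 / 100.1 g/mol = 172.6 mol.
(b) Mass of CaCl₂: 172.6 × 111 = 19,160 g.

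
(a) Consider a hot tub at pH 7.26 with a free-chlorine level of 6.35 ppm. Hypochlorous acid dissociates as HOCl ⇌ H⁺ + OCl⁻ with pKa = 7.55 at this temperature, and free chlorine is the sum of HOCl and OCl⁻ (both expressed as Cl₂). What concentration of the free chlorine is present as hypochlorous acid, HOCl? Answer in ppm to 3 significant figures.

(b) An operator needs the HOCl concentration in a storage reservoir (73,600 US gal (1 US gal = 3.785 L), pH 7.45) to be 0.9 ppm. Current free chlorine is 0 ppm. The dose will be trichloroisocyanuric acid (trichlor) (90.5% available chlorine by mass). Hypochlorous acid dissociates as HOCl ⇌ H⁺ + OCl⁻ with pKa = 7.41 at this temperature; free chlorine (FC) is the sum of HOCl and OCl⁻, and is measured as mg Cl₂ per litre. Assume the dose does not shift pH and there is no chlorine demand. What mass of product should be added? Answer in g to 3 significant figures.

(a) 4.20 ppm; (b) 581 g

(a) [OCl⁻]/[HOCl] = 10^(pH − pKa) = 10^(7.26 − 7.55) = 10^-0.29 = 0.5129.
(a) Fraction as HOCl = 1 / (1 + 0.5129) = 0.661.
(a) HOCl = 0.661 × 6.35 ppm = 4.197 ppm.

(b) Volume: 73,600 US gal × 3.785 L/gal = 278,576 L.
(b) [OCl⁻]/[HOCl] = 10^(pH − pKa) = 10^(7.45 − 7.41) = 1.096; fraction as HOCl = 1/(1 + 1.096) = 0.477.
(b) Free chlorine required for 0.9 ppm HOCl: 0.9 / 0.477 = 1.887 ppm.
(b) FC to add: 1.887 − 0 = 1.887 mg/L as Cl₂.
(b) Cl₂ equivalent: 1.887 mg/L × 278,576 L = 525.6 g.
(b) Product at 90.5% available Cl: 525.6 / 0.905 = 580.8 g.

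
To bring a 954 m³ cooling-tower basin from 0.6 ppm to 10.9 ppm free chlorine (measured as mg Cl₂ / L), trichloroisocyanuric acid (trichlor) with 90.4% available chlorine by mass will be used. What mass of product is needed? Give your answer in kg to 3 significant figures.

10.9 kg

Volume: 954 m³ = 954,000 L.
Chlorine deficit: 10.9 − 0.6 = 10.3 ppm = 10.3 mg/L as Cl₂.
Cl₂ equivalent needed: 10.3 mg/L × 954,000 L = 9,826,000 mg = 9826 g.
Product at 90.4% available chlorine: 9826 / 0.904 = 10,870 g.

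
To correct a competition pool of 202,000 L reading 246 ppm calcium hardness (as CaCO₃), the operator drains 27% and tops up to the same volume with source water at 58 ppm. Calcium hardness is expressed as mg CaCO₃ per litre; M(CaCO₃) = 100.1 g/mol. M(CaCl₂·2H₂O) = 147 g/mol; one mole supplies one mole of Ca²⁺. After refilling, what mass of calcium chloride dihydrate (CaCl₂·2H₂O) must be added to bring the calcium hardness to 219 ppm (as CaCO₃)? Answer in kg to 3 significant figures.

7.05 kg

After draining 27% and refilling: 246 × 0.73 + 58 × 0.27 = 195.24 ppm.
Deficit to target: 219 − 195.24 = 23.76 mg/L.
As CaCO₃: 23.76 mg/L × 202,000 L = 4800 g; ÷ 100.1 = 47.95 mol Ca²⁺.
Mass: 47.95 × 147 = 7048 g.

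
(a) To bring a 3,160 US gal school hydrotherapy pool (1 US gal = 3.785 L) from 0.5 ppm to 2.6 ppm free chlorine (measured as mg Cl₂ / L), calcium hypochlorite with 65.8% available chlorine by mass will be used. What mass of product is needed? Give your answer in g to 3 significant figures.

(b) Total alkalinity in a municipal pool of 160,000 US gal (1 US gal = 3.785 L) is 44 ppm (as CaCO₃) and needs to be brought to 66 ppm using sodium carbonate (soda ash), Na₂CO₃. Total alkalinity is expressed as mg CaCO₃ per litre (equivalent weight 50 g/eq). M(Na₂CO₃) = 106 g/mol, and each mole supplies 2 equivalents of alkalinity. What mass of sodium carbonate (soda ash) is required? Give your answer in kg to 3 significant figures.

(a) 38.2 g; (b) 14.1 kg

(a) Volume: 3,160 US gal × 3.785 L/gal = 11,961 L.
(a) Chlorine deficit: 2.6 − 0.5 = 2.1 ppm = 2.1 mg/L as Cl₂.
(a) Cl₂ equivalent needed: 2.1 mg/L × 11,961 L = 25,120 mg = 25.12 g.
(a) Product at 65.8% available chlorine: 25.12 / 0.658 = 38.17 g.

(b) Volume: 160,000 US gal × 3.785 L/gal = 605,600 L.
(b) Alkalinity to add: (66 − 44) = 22 mg/L as CaCO₃ × 605,600 L = 13,320 g as CaCO₃.
(b) Equivalents: 13,320 g ÷ 50 g/eq = 266.5 eq.
(b) Each mole of Na₂CO₃ supplies 2 eq, so 266.5 / 2 = 133.2 mol.
(b) Mass: 133.2 mol × 106 g/mol = 14,120 g.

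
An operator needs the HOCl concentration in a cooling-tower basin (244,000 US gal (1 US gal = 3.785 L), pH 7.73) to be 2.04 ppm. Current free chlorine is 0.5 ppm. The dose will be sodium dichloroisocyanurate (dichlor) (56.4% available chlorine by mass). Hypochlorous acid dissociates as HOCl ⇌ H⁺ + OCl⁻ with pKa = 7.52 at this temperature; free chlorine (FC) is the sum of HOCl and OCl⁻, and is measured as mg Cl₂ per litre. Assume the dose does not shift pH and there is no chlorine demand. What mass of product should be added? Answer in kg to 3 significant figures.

7.94 kg

Volume: 244,000 US gal × 3.785 L/gal = 923,540 L.
[OCl⁻]/[HOCl] = 10^(pH − pKa) = 10^(7.73 − 7.52) = 1.622; fraction as HOCl = 1/(1 + 1.622) = 0.3814.
Free chlorine required for 2.04 ppm HOCl: 2.04 / 0.3814 = 5.348 ppm.
FC to add: 5.348 − 0.5 = 4.848 mg/L as Cl₂.
Cl₂ equivalent: 4.848 mg/L × 923,540 L = 4478 g.
Product at 56.4% available Cl: 4478 / 0.564 = 7939 g.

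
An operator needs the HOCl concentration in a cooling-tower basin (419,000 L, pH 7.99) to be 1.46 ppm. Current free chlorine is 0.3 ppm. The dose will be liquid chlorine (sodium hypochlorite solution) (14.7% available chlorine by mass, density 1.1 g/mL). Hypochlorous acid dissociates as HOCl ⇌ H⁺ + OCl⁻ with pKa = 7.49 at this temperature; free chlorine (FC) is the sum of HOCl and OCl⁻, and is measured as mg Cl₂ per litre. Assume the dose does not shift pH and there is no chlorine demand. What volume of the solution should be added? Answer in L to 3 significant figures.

[OCl⁻]/[HOCl] = 10^(pH − pKa) = 10^(7.99 − 7.49) = 3.162; fraction as HOCl = 1/(1 + 3.162) = 0.2403.
Free chlorine required for 1.46 ppm HOCl: 1.46 / 0.2403 = 6.077 ppm.
FC to add: 6.077 − 0.3 = 5.777 mg/L as Cl₂.
Cl₂ equivalent: 5.777 mg/L × 419,000 L = 2421 g.
Product at 14.7% available Cl: 2421 / 0.147 = 16,470 g.
Volume: 16,470 g ÷ 1.1 g/mL = 14,970 mL.

15.0 L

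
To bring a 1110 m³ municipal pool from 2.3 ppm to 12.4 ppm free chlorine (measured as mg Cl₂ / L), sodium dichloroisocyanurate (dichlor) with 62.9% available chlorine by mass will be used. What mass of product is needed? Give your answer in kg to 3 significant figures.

Volume: 1110 m³ = 1,110,000 L.
Chlorine deficit: 12.4 − 2.3 = 10.1 ppm = 10.1 mg/L as Cl₂.
Cl₂ equivalent needed: 10.1 mg/L × 1,110,000 L = 11,210,000 mg = 11,210 g.
Product at 62.9% available chlorine: 11,210 / 0.629 = 17,820 g.

17.8 kg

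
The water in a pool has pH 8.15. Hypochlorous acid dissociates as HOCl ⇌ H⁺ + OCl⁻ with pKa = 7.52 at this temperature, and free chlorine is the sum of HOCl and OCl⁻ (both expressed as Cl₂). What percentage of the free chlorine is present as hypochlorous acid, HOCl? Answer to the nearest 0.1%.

19.0%

[OCl⁻]/[HOCl] = 10^(pH − pKa) = 10^(8.15 − 7.52) = 10^0.63 = 4.266.
Fraction as HOCl = 1 / (1 + 4.266) = 0.1899.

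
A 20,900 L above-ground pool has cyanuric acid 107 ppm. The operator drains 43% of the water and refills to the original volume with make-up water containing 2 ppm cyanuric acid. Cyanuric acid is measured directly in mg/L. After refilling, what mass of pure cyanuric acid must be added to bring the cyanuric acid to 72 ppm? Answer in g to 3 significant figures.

212 g

After draining 43% and refilling: 107 × 0.57 + 2 × 0.43 = 61.85 ppm.
Deficit to target: 72 − 61.85 = 10.15 mg/L.
Mass: 10.15 mg/L × 20,900 L = 212.1 g cyanuric acid.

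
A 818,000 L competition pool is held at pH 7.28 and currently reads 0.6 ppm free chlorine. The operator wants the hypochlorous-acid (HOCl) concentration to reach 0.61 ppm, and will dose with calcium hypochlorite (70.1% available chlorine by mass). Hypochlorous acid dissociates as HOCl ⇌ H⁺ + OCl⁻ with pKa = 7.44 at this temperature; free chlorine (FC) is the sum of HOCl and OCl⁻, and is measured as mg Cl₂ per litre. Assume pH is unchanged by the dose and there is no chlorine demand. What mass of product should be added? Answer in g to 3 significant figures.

504 g

[OCl⁻]/[HOCl] = 10^(pH − pKa) = 10^(7.28 − 7.44) = 0.6918; fraction as HOCl = 1/(1 + 0.6918) = 0.5911.
Free chlorine required for 0.61 ppm HOCl: 0.61 / 0.5911 = 1.032 ppm.
FC to add: 1.032 − 0.6 = 0.432 mg/L as Cl₂.
Cl₂ equivalent: 0.432 mg/L × 818,000 L = 353.4 g.
Product at 70.1% available Cl: 353.4 / 0.701 = 504.1 g.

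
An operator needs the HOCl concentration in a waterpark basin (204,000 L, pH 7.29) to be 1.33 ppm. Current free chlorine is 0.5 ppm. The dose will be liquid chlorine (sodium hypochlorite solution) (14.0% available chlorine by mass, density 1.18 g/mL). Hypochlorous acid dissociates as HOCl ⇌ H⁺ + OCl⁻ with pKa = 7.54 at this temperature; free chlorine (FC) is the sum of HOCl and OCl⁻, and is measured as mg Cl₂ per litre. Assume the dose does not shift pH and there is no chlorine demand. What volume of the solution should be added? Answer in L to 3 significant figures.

1.95 L

[OCl⁻]/[HOCl] = 10^(pH − pKa) = 10^(7.29 − 7.54) = 0.5623; fraction as HOCl = 1/(1 + 0.5623) = 0.6401.
Free chlorine required for 1.33 ppm HOCl: 1.33 / 0.6401 = 2.078 ppm.
FC to add: 2.078 − 0.5 = 1.578 mg/L as Cl₂.
Cl₂ equivalent: 1.578 mg/L × 204,000 L = 321.9 g.
Product at 14.0% available Cl: 321.9 / 0.14 = 2299 g.
Volume: 2299 g ÷ 1.18 g/mL = 1949 mL.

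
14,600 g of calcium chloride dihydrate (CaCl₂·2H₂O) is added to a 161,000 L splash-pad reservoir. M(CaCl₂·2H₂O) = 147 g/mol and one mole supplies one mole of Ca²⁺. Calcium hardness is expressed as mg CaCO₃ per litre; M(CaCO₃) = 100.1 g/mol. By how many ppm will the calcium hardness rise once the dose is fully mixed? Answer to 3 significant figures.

Moles of Ca²⁺: 14,600 g ÷ 147 g/mol = 99.32 mol.
As CaCO₃: 99.32 mol × 100.1 g/mol = 9942 g.
Rise: 9942 g / 161,000 L × 1000 = 61.75 mg/L.

61.8 ppm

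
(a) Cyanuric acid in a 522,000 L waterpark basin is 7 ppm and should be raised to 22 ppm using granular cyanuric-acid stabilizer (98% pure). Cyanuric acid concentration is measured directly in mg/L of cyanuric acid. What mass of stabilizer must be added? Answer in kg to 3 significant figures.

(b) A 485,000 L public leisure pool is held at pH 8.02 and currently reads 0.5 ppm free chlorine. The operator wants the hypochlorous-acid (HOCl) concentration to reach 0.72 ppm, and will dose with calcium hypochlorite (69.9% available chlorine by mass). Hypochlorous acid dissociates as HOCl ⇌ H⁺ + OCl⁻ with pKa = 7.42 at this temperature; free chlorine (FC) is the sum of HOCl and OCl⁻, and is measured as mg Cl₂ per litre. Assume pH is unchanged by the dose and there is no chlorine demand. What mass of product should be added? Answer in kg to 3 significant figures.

(a) 7.99 kg; (b) 2.14 kg

(a) CYA to add: (22 − 7) = 15 mg/L × 522,000 L = 7830 g cyanuric acid.
(a) At 98% purity: 7830 / 0.98 = 7990 g product.

(b) [OCl⁻]/[HOCl] = 10^(pH − pKa) = 10^(8.02 − 7.42) = 3.981; fraction as HOCl = 1/(1 + 3.981) = 0.2008.
(b) Free chlorine required for 0.72 ppm HOCl: 0.72 / 0.2008 = 3.586 ppm.
(b) FC to add: 3.586 − 0.5 = 3.086 mg/L as Cl₂.
(b) Cl₂ equivalent: 3.086 mg/L × 485,000 L = 1497 g.
(b) Product at 69.9% available Cl: 1497 / 0.699 = 2141 g.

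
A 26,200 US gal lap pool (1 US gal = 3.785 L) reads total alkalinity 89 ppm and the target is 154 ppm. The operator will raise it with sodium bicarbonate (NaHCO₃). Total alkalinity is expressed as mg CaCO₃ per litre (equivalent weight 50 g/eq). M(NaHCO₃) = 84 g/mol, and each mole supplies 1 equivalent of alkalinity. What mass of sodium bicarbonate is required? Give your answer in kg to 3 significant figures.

10.8 kg

Volume: 26,200 US gal × 3.785 L/gal = 99,167 L.
Alkalinity to add: (154 − 89) = 65 mg/L as CaCO₃ × 99,167 L = 6446 g as CaCO₃.
Equivalents: 6446 g ÷ 50 g/eq = 128.9 eq.
NaHCO₃ supplies 1 eq per mole → 128.9 mol.
Mass: 128.9 mol × 84 g/mol = 10,830 g.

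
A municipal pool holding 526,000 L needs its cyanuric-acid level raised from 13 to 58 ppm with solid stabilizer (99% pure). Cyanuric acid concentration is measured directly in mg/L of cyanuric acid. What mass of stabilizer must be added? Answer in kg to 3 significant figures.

23.9 kg

CYA to add: (58 − 13) = 45 mg/L × 526,000 L = 23,670 g cyanuric acid.
At 99% purity: 23,670 / 0.99 = 23,910 g product.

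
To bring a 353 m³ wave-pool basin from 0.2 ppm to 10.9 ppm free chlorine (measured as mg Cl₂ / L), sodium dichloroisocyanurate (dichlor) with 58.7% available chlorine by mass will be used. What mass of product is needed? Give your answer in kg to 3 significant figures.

Volume: 353 m³ = 353,000 L.
Chlorine deficit: 10.9 − 0.2 = 10.7 ppm = 10.7 mg/L as Cl₂.
Cl₂ equivalent needed: 10.7 mg/L × 353,000 L = 3,777,000 mg = 3777 g.
Product at 58.7% available chlorine: 3777 / 0.587 = 6435 g.

6.43 kg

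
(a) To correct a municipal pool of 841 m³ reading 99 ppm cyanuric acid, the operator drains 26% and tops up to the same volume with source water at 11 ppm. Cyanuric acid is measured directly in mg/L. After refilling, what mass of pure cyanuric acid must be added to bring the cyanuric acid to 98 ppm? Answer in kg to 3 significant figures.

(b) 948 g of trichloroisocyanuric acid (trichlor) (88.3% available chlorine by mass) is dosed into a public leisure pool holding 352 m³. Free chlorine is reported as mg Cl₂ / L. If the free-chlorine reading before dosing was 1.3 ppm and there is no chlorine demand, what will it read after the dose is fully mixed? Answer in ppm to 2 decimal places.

(a) 18.4 kg; (b) 3.68 ppm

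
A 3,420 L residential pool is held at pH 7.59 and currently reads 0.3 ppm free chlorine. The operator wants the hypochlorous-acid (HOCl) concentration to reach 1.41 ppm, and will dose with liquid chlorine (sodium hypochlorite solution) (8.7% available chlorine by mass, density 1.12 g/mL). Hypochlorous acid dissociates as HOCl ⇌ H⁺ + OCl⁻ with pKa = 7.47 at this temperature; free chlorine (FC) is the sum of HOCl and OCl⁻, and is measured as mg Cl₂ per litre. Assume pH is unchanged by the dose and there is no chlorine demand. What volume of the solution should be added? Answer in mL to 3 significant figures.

[OCl⁻]/[HOCl] = 10^(pH − pKa) = 10^(7.59 − 7.47) = 1.318; fraction as HOCl = 1/(1 + 1.318) = 0.4314.
Free chlorine required for 1.41 ppm HOCl: 1.41 / 0.4314 = 3.269 ppm.
FC to add: 3.269 − 0.3 = 2.969 mg/L as Cl₂.
Cl₂ equivalent: 2.969 mg/L × 3,420 L = 10.15 g.
Product at 8.7% available Cl: 10.15 / 0.087 = 116.7 g.
Volume: 116.7 g ÷ 1.12 g/mL = 104.2 mL.

104 mL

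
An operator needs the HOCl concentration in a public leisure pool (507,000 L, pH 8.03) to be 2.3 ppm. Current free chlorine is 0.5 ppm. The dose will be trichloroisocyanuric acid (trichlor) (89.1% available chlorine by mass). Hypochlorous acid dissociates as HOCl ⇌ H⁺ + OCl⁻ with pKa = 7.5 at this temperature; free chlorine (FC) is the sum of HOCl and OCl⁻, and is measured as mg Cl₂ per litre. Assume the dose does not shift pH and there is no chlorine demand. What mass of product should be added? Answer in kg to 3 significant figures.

[OCl⁻]/[HOCl] = 10^(pH − pKa) = 10^(8.03 − 7.5) = 3.388; fraction as HOCl = 1/(1 + 3.388) = 0.2279.
Free chlorine required for 2.3 ppm HOCl: 2.3 / 0.2279 = 10.09 ppm.
FC to add: 10.09 − 0.5 = 9.593 mg/L as Cl₂.
Cl₂ equivalent: 9.593 mg/L × 507,000 L = 4864 g.
Product at 89.1% available Cl: 4864 / 0.891 = 5459 g.

5.46 kg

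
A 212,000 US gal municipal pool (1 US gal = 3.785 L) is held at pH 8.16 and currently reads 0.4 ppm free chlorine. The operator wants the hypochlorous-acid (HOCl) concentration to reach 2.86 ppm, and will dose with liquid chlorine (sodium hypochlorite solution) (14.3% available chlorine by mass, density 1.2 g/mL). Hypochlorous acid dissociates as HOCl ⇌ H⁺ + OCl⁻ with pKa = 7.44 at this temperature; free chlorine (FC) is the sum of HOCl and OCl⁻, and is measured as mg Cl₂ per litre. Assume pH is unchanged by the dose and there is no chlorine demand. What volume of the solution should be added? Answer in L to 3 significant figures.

81.7 L

Volume: 212,000 US gal × 3.785 L/gal = 802,420 L.
[OCl⁻]/[HOCl] = 10^(pH − pKa) = 10^(8.16 − 7.44) = 5.248; fraction as HOCl = 1/(1 + 5.248) = 0.16.
Free chlorine required for 2.86 ppm HOCl: 2.86 / 0.16 = 17.87 ppm.
FC to add: 17.87 − 0.4 = 17.47 mg/L as Cl₂.
Cl₂ equivalent: 17.47 mg/L × 802,420 L = 14,020 g.
Product at 14.3% available Cl: 14,020 / 0.143 = 98,030 g.
Volume: 98,030 g ÷ 1.2 g/mL = 81,690 mL.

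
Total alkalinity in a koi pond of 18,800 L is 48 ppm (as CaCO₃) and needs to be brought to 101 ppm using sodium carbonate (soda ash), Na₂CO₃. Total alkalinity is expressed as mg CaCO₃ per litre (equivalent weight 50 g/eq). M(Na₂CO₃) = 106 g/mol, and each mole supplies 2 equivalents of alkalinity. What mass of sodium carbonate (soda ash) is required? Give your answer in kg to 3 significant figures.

1.06 kg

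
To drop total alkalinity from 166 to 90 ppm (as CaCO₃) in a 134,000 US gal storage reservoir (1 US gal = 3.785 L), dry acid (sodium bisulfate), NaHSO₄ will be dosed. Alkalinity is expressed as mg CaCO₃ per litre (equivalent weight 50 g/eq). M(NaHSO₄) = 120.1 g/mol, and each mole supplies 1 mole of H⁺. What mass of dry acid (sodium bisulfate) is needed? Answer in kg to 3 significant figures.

92.6 kg

Volume: 134,000 US gal × 3.785 L/gal = 507,190 L.
Alkalinity to neutralize: (166 − 90) = 76 mg/L as CaCO₃ × 507,190 L = 38,550 g as CaCO₃.
Equivalents of H⁺ required: 38,550 ÷ 50 g/eq = 770.9 eq = 770.9 mol NaHSO₄.
Mass of NaHSO₄: 770.9 × 120.1 = 92,590 g.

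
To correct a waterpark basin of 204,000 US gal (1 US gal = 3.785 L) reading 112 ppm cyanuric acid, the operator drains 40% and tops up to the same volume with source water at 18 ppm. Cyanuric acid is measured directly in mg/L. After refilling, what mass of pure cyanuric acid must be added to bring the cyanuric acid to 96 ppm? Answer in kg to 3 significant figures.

Volume: 204,000 US gal × 3.785 L/gal = 772,140 L.
After draining 40% and refilling: 112 × 0.60 + 18 × 0.40 = 74.4 ppm.
Deficit to target: 96 − 74.4 = 21.6 mg/L.
Mass: 21.6 mg/L × 772,140 L = 16,680 g cyanuric acid.

16.7 kg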